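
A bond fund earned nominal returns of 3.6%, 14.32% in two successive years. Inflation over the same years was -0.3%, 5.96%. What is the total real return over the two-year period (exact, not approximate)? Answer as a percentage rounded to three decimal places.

12.110%

Compound the nominal returns: 1.0360 × 1.1432 = 1.184355.
Compound inflation: 0.9970 × 1.0596 = 1.056421.
Deflate: 1.184355 / 1.056421 = 1.121101.
Total real return = 1.121101 − 1 → 12.110%.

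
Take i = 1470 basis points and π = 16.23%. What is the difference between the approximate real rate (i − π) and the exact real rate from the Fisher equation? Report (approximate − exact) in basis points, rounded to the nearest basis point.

-21 basis points

Approximate: r ≈ 14.700% − 16.230% = -1.5300%
Exact: (1 + 0.1470)/(1 + 0.1623) − 1 = -1.3164%
Error = -1.5300% − (-1.3164%) = -0.2136% → -21 basis points.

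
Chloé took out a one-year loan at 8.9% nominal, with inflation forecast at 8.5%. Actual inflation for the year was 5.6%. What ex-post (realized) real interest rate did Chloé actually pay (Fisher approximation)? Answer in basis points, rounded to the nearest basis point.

330 basis points

Ex-post: 8.9% − 5.6% = 3.300%
So the realized real rate is 330 basis points.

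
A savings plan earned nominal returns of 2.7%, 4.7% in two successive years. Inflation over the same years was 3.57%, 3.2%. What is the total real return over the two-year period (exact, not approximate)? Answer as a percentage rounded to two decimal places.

Nominal growth factor = 1.0270 × 1.0470 = 1.075269
Price-level growth factor = 1.0357 × 1.0320 = 1.068842
Real growth factor = 1.075269 / 1.068842 = 1.006013
Total real return = 1.006013 − 1 → 0.60%.

0.60%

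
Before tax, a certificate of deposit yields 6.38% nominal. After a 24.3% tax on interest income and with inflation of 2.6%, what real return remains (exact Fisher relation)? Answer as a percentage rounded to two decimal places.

2.17%

After-tax nominal return = 6.38% × (1 − 0.243) = 4.82966%.
1 + r = 1.0482966 / 1.02600 = 1.021732
After-tax real rate = 1.021732 − 1 → 2.17%.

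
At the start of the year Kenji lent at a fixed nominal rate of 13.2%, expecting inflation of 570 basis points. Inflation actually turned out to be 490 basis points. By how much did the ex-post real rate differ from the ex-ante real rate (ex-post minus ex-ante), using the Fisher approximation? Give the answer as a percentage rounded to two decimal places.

Ex-ante: 13.2% − 5.7% = 7.500%
Ex-post: 13.2% − 4.9% = 8.300%
Difference (ex-post − ex-ante) = 0.8000% → 0.80%.

0.80%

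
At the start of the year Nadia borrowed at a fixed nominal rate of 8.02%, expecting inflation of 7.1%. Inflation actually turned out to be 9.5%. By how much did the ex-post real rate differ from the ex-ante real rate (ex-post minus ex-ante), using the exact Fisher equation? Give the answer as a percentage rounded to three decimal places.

-2.211%

Ex-ante: (1 + 0.0802)/(1 + 0.0710) − 1 = 0.8590%
Ex-post: (1 + 0.0802)/(1 + 0.0950) − 1 = -1.3516%
Difference (ex-post − ex-ante) = -2.2106% → -2.211%.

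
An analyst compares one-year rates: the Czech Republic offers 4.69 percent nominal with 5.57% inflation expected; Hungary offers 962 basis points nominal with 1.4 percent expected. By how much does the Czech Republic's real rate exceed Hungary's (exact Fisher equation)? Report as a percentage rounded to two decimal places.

-8.94%

The Czech Republic: (1 + 0.0469)/(1 + 0.0557) − 1 = -0.8336%
Hungary: (1 + 0.0962)/(1 + 0.0140) − 1 = 8.1065%
Differential = -0.8336% − 8.1065% = -8.9401% → -8.94%.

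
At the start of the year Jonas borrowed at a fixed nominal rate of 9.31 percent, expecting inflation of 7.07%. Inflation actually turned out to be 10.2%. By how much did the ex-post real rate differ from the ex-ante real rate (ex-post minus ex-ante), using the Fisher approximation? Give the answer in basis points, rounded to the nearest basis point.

Ex-ante: 9.31% − 7.07% = 2.240%
Ex-post: 9.31% − 10.2% = -0.890%
Difference (ex-post − ex-ante) = -3.1300% → -313 basis points.

-313 basis points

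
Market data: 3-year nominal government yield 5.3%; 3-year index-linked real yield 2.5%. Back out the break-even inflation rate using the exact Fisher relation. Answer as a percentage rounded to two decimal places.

(1 + π) = (1 + i)/(1 + r) = 1.05300 / 1.02500 = 1.027317
Break-even inflation = 1.027317 − 1 → 2.73%.

2.73%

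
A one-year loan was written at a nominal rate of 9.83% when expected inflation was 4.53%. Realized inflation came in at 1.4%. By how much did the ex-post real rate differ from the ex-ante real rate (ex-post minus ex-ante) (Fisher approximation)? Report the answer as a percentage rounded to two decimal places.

Ex-ante: 9.83% − 4.53% = 5.300%
Ex-post: 9.83% − 1.4% = 8.430%
Difference (ex-post − ex-ante) = 3.1300% → 3.13%.

3.13%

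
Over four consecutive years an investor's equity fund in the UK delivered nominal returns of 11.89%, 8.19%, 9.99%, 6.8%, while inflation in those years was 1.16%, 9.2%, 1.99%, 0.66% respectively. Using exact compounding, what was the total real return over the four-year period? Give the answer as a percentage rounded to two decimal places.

Nominal growth factor = 1.1189 × 1.0819 × 1.0999 × 1.0680 = 1.422011
Price-level growth factor = 1.0116 × 1.0920 × 1.0199 × 1.0066 = 1.134086
Real growth factor = 1.422011 / 1.134086 = 1.253883
Total real return = 1.253883 − 1 → 25.39%.

25.39%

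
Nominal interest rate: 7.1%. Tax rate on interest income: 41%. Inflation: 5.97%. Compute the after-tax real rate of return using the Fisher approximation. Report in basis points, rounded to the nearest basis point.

After-tax nominal return = 7.1% × (1 − 0.41) = 4.1890%.
r ≈ 4.1890% − 5.97% → -178 basis points.

-178 basis points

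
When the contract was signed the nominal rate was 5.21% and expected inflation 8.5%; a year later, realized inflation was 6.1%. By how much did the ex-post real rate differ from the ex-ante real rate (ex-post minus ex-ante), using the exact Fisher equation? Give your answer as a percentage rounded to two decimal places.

2.19%

Ex-ante: (1 + 0.0521)/(1 + 0.0850) − 1 = -3.0323%
Ex-post: (1 + 0.0521)/(1 + 0.0610) − 1 = -0.8388%
Difference (ex-post − ex-ante) = 2.1934% → 2.19%.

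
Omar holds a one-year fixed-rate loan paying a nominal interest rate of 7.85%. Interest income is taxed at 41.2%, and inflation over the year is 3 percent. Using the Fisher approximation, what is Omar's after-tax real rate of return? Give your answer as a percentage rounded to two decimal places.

After-tax nominal return = 7.85% × (1 − 0.412) = 4.6158%.
r ≈ 4.6158% − 3% → 1.62%.

1.62%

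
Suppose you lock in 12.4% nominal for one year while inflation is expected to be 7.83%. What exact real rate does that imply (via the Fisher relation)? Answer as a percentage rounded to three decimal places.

4.238%

1 + r = 1.12400 / 1.07830 = 1.042382
r = 1.042382 − 1 = 4.2382%, i.e. 4.238%.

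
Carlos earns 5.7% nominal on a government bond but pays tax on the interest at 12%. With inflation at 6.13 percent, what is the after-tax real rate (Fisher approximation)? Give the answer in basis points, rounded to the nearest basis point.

-111 basis points

After-tax nominal return = 5.7% × (1 − 0.12) = 5.0160%.
r ≈ 5.0160% − 6.13% → -111 basis points.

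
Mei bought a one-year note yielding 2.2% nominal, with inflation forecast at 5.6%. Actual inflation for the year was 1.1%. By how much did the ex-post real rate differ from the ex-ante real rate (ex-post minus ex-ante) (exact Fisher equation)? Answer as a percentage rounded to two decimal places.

Ex-ante: (1 + 0.0220)/(1 + 0.0560) − 1 = -3.2197%
Ex-post: (1 + 0.0220)/(1 + 0.0110) − 1 = 1.0880%
Difference (ex-post − ex-ante) = 4.3077% → 4.31%.

4.31%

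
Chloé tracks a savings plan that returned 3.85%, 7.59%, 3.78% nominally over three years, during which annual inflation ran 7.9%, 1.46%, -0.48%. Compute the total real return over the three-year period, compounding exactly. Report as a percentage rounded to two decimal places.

Compound the nominal returns: 1.0385 × 1.0759 × 1.0378 = 1.159557.
Compound inflation: 1.0790 × 1.0146 × 0.9952 = 1.089499.
Deflate: 1.159557 / 1.089499 = 1.064303.
Total real return = 1.064303 − 1 → 6.43%.

6.43%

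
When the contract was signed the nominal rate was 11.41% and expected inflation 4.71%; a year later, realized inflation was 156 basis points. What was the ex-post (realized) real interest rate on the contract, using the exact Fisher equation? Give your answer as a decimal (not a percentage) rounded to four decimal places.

0.0970

Ex-post: (1 + 0.1141)/(1 + 0.0156) − 1 = 9.6987%
So the realized real rate is 0.0970.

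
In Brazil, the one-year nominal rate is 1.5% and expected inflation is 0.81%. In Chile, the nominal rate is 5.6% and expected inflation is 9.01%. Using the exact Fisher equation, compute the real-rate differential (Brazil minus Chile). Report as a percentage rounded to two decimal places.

Brazil: (1 + 0.0150)/(1 + 0.0081) − 1 = 0.6845%
Chile: (1 + 0.0560)/(1 + 0.0901) − 1 = -3.1282%
Differential = 0.6845% − (-3.1282%) = 3.8126% → 3.81%.

3.81%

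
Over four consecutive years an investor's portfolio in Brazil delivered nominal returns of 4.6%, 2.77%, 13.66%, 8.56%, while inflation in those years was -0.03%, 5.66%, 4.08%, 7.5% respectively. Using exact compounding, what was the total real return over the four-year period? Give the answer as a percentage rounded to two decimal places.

12.23%

Compound the nominal returns: 1.0460 × 1.0277 × 1.1366 × 1.0856 = 1.326403.
Compound inflation: 0.9997 × 1.0566 × 1.0408 × 1.0750 = 1.181833.
Deflate: 1.326403 / 1.181833 = 1.122327.
Total real return = 1.122327 − 1 → 12.23%.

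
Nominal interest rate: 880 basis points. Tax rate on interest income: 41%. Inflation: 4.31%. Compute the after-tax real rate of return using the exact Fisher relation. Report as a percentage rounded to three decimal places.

After-tax nominal return = 8.8% × (1 − 0.41) = 5.1920%.
1 + r = 1.05192 / 1.04310 = 1.008456
After-tax real rate = 1.008456 − 1 → 0.846%.

0.846%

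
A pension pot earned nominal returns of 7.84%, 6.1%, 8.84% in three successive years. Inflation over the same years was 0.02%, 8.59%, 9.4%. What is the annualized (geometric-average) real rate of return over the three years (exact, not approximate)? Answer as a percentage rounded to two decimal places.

Compound the nominal returns: 1.0784 × 1.0610 × 1.0884 = 1.24532812.
Compound inflation: 1.0002 × 1.0859 × 1.0940 = 1.18821219.
Deflate: 1.24532812 / 1.18821219 = 1.04806880.
Annualized real rate = 1.04806880^(1/3) − 1 = 1.5773% → 1.58%.

1.58%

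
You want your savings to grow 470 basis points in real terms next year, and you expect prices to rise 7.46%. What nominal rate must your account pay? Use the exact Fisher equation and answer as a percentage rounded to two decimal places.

12.51%

(1 + i) = (1 + r)(1 + π) = 1.04700 × 1.07460 = 1.1251062
i = 1.1251062 − 1, so the required nominal rate is 12.51%.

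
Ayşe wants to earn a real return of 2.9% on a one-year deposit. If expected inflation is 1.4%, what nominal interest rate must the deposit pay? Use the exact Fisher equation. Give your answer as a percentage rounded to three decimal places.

4.341%

(1 + i) = (1 + r)(1 + π) = 1.02900 × 1.01400 = 1.043406
i = 1.043406 − 1, so the required nominal rate is 4.341%.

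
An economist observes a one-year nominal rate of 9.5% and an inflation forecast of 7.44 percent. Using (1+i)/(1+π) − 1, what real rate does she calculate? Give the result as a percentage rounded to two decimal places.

By the Fisher identity, 1 + r = (1 + i)/(1 + π).
1 + r = 1.09500 / 1.07440 = 1.019173
r = 1.019173 − 1 = 1.9173%, i.e. 1.92%.

1.92%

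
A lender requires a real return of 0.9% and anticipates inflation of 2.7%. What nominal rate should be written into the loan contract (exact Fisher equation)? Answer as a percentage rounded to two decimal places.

(1 + i) = (1 + r)(1 + π) = 1.00900 × 1.02700 = 1.036243
i = 1.036243 − 1, so the required nominal rate is 3.62%.

3.62%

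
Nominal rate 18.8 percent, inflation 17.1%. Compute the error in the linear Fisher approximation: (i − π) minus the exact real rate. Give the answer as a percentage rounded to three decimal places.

Approximate: r ≈ 18.800% − 17.100% = 1.7000%
Exact: (1 + 0.1880)/(1 + 0.1710) − 1 = 1.4518%
Error = 1.7000% − 1.4518% = 0.2482% → 0.248%.

0.248%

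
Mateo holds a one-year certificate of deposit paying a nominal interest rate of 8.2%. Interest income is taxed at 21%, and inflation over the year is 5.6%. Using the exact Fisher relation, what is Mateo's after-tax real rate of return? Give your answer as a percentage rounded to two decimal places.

After-tax nominal return = 8.2% × (1 − 0.21) = 6.4780%.
1 + r = 1.06478 / 1.05600 = 1.008314
After-tax real rate = 1.008314 − 1 → 0.83%.

0.83%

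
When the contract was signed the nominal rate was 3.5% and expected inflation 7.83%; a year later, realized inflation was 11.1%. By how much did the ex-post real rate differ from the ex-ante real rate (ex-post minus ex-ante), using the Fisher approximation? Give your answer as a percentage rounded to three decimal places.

Ex-ante: 3.5% − 7.83% = -4.330%
Ex-post: 3.5% − 11.1% = -7.600%
Difference (ex-post − ex-ante) = -3.2700% → -3.270%.

-3.270%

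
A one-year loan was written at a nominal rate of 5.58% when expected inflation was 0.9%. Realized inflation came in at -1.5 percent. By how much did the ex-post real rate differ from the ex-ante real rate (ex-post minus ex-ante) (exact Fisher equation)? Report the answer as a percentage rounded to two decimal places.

2.55%

Ex-ante: (1 + 0.0558)/(1 + 0.0090) − 1 = 4.6383%
Ex-post: (1 + 0.0558)/(1 − 0.0150) − 1 = 7.1878%
Difference (ex-post − ex-ante) = 2.5496% → 2.55%.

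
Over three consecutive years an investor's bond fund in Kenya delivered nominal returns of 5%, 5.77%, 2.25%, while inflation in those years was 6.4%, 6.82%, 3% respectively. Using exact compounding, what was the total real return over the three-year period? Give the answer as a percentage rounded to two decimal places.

Nominal growth factor = 1.0500 × 1.0577 × 1.0225 = 1.135573
Price-level growth factor = 1.0640 × 1.0682 × 1.0300 = 1.170662
Real growth factor = 1.135573 / 1.170662 = 0.970027
Total real return = 0.970027 − 1 → -3.00%.

-3.00%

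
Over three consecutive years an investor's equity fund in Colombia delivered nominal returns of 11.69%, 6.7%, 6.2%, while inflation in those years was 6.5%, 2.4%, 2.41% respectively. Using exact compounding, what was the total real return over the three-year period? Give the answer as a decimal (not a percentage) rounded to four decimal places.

Nominal growth factor = 1.1169 × 1.0670 × 1.0620 = 1.265620
Price-level growth factor = 1.0650 × 1.0240 × 1.0241 = 1.116842
Real growth factor = 1.265620 / 1.116842 = 1.133212
Total real return = 1.133212 − 1 → 0.1332.

0.1332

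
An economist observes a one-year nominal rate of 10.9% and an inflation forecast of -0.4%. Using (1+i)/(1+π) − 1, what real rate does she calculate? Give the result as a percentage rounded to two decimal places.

By the Fisher equation, 1 + r = (1 + i)/(1 + π).
1 + r = 1.10900 / 0.99600 = 1.113454
r = 1.113454 − 1 = 11.3454%, i.e. 11.35%.

11.35%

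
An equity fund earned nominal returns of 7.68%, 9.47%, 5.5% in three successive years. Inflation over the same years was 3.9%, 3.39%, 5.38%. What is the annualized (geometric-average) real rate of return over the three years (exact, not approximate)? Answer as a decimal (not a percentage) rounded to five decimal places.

0.03183

Nominal growth factor = 1.0768 × 1.0947 × 1.0550 = 1.243605473
Price-level growth factor = 1.0390 × 1.0339 × 1.0538 = 1.132015249
Real growth factor = 1.243605473 / 1.132015249 = 1.098576608
Annualized real rate = 1.098576608^(1/3) − 1 = 3.18347% → 0.03183.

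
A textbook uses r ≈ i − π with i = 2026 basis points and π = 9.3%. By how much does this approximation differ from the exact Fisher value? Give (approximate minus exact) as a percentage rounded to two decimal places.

Approximate: r ≈ 20.260% − 9.300% = 10.9600%
Exact: (1 + 0.2026)/(1 + 0.0930) − 1 = 10.0274%
Error = 10.9600% − 10.0274% = 0.9326% → 0.93%.

0.93%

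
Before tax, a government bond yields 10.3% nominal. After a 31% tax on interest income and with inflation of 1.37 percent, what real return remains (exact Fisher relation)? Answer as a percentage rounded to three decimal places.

5.659%

After-tax nominal return = 10.3% × (1 − 0.31) = 7.1070%.
1 + r = 1.07107 / 1.01370 = 1.0565947
After-tax real rate = 1.0565947 − 1 → 5.659%.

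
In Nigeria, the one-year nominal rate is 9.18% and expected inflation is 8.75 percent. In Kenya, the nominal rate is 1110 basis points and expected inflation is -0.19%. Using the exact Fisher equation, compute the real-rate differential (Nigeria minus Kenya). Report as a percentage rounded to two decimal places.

Nigeria: (1 + 0.0918)/(1 + 0.0875) − 1 = 0.3954%
Kenya: (1 + 0.1110)/(1 − 0.0019) − 1 = 11.3115%
Differential = 0.3954% − 11.3115% = -10.9161% → -10.92%.

-10.92%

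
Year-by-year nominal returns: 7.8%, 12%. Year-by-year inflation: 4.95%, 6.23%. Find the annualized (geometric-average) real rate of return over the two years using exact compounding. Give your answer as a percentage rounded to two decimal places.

Nominal growth factor = 1.0780 × 1.1200 = 1.20736000
Price-level growth factor = 1.0495 × 1.0623 = 1.11488385
Real growth factor = 1.20736000 / 1.11488385 = 1.08294689
Annualized real rate = 1.08294689^(1/2) − 1 = 4.0647% → 4.06%.

4.06%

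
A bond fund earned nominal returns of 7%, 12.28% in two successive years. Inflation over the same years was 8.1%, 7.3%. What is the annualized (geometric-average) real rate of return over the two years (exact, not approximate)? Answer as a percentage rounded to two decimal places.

1.77%

Compound the nominal returns: 1.0700 × 1.1228 = 1.20139600.
Compound inflation: 1.0810 × 1.0730 = 1.15991300.
Deflate: 1.20139600 / 1.15991300 = 1.03576389.
Annualized real rate = 1.03576389^(1/2) − 1 = 1.7725% → 1.77%.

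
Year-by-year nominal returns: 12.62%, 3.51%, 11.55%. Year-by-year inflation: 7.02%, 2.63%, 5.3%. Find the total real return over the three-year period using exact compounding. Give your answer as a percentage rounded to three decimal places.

Compound the nominal returns: 1.1262 × 1.0351 × 1.1155 = 1.3003714.
Compound inflation: 1.0702 × 1.0263 × 1.0530 = 1.1565586.
Deflate: 1.3003714 / 1.1565586 = 1.1243454.
Total real return = 1.1243454 − 1 → 12.435%.

12.435%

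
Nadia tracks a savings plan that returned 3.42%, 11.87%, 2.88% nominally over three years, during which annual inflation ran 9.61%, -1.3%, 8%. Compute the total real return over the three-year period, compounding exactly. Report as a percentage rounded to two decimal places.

1.87%

Nominal growth factor = 1.0342 × 1.1187 × 1.0288 = 1.190280
Price-level growth factor = 1.0961 × 0.9870 × 1.0800 = 1.168399
Real growth factor = 1.190280 / 1.168399 = 1.018728
Total real return = 1.018728 − 1 → 1.87%.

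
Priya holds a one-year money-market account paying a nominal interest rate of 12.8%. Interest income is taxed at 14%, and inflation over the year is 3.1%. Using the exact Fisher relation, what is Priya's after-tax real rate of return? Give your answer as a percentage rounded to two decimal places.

7.67%

After-tax nominal return = 12.8% × (1 − 0.14) = 11.0080%.
1 + r = 1.11008 / 1.03100 = 1.076702
After-tax real rate = 1.076702 − 1 → 7.67%.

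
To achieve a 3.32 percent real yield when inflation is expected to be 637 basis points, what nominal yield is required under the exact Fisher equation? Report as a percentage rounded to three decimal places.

9.901%

(1 + i) = (1 + r)(1 + π) = 1.03320 × 1.06370 = 1.09901484
i = 1.09901484 − 1, so the required nominal rate is 9.901%.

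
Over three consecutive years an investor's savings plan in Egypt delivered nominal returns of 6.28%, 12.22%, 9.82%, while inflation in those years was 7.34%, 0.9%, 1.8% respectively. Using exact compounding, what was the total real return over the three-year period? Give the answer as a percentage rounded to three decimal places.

Compound the nominal returns: 1.0628 × 1.1222 × 1.0982 = 1.309795.
Compound inflation: 1.0734 × 1.0090 × 1.0180 = 1.102556.
Deflate: 1.309795 / 1.102556 = 1.187962.
Total real return = 1.187962 − 1 → 18.796%.

18.796%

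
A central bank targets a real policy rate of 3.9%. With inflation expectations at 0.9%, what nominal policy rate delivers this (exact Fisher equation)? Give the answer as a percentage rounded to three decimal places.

4.835%

(1 + i) = (1 + r)(1 + π) = 1.03900 × 1.00900 = 1.048351
i = 1.048351 − 1, so the required nominal rate is 4.835%.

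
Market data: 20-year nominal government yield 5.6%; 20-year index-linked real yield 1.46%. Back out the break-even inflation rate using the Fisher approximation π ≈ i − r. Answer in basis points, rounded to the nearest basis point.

414 basis points

π ≈ i − r = 5.6% − 1.46% → 414 basis points.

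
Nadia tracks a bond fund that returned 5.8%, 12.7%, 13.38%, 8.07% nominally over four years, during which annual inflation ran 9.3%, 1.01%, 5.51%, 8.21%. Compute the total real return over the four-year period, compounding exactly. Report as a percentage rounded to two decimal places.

15.91%

Compound the nominal returns: 1.0580 × 1.1270 × 1.1338 × 1.0807 = 1.461003.
Compound inflation: 1.0930 × 1.0101 × 1.0551 × 1.0821 = 1.260508.
Deflate: 1.461003 / 1.260508 = 1.159059.
Total real return = 1.159059 − 1 → 15.91%.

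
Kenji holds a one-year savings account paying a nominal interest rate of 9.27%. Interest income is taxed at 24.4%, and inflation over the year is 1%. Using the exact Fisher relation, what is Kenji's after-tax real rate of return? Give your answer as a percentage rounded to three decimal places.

5.949%

After-tax nominal return = 9.27% × (1 − 0.244) = 7.00812%.
1 + r = 1.0700812 / 1.01000 = 1.059486
After-tax real rate = 1.059486 − 1 → 5.949%.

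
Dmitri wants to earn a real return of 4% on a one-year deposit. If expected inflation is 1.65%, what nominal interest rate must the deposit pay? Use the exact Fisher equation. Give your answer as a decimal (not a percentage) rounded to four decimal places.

0.0572

(1 + i) = (1 + r)(1 + π) = 1.04000 × 1.01650 = 1.05716
i = 1.05716 − 1, so the required nominal rate is 0.0572.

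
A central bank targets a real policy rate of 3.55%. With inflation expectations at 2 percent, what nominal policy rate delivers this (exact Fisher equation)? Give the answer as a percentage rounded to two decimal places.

(1 + i) = (1 + r)(1 + π) = 1.03550 × 1.02000 = 1.05621
i = 1.05621 − 1, so the required nominal rate is 5.62%.

5.62%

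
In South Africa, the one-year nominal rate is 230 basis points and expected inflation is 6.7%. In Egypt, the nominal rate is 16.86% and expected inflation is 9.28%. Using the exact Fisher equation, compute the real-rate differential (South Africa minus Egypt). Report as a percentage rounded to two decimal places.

South Africa: (1 + 0.0230)/(1 + 0.0670) − 1 = -4.1237%
Egypt: (1 + 0.1686)/(1 + 0.0928) − 1 = 6.9363%
Differential = -4.1237% − 6.9363% = -11.0600% → -11.06%.

-11.06%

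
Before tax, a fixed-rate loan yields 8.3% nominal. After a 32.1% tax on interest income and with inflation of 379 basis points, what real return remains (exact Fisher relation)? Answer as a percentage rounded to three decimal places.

After-tax nominal return = 8.3% × (1 − 0.321) = 5.6357%.
1 + r = 1.056357 / 1.03790 = 1.017783
After-tax real rate = 1.017783 − 1 → 1.778%.

1.778%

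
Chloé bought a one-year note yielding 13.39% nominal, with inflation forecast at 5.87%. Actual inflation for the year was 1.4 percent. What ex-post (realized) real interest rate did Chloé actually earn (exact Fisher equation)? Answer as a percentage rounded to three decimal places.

11.824%

Ex-post: (1 + 0.1339)/(1 + 0.0140) − 1 = 11.82446%
So the realized real rate is 11.824%.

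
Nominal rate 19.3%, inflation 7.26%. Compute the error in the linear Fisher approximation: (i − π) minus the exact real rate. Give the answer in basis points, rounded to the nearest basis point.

81 basis points

Approximate: r ≈ 19.300% − 7.260% = 12.0400%
Exact: (1 + 0.1930)/(1 + 0.0726) − 1 = 11.2251%
Error = 12.0400% − 11.2251% = 0.8149% → 81 basis points.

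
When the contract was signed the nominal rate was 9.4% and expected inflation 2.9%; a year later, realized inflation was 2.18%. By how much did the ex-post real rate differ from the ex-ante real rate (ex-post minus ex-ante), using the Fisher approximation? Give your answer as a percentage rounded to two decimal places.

Ex-ante: 9.4% − 2.9% = 6.500%
Ex-post: 9.4% − 2.18% = 7.220%
Difference (ex-post − ex-ante) = 0.7200% → 0.72%.

0.72%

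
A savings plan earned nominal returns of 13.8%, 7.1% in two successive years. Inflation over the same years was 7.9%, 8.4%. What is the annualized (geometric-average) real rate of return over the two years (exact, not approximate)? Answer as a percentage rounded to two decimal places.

2.08%

Nominal growth factor = 1.1380 × 1.0710 = 1.21879800
Price-level growth factor = 1.0790 × 1.0840 = 1.16963600
Real growth factor = 1.21879800 / 1.16963600 = 1.04203188
Annualized real rate = 1.04203188^(1/2) − 1 = 2.0800% → 2.08%.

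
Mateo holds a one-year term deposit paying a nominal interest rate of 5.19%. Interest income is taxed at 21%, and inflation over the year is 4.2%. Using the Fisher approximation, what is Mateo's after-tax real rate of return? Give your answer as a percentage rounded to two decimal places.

-0.10%

After-tax nominal return = 5.19% × (1 − 0.21) = 4.1001%.
r ≈ 4.1001% − 4.2% → -0.10%.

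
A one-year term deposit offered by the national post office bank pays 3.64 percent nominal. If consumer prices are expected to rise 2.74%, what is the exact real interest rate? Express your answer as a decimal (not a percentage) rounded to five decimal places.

1 + r = 1.03640 / 1.02740 = 1.008760
r = 1.008760 − 1 = 0.8760%, i.e. 0.00876.

0.00876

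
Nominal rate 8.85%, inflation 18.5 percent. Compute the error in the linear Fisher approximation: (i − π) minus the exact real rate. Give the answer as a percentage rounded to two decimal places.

-1.51%

Approximate: r ≈ 8.850% − 18.500% = -9.6500%
Exact: (1 + 0.0885)/(1 + 0.1850) − 1 = -8.1435%
Error = -9.6500% − (-8.1435%) = -1.5065% → -1.51%.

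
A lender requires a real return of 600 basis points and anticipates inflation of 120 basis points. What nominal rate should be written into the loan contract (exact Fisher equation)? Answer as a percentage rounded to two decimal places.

7.27%

(1 + i) = (1 + r)(1 + π) = 1.06000 × 1.01200 = 1.07272
i = 1.07272 − 1, so the required nominal rate is 7.27%.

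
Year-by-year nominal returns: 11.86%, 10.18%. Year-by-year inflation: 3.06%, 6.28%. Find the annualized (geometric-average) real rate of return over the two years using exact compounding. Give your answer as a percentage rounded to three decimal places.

6.076%

Nominal growth factor = 1.1186 × 1.1018 = 1.23247348
Price-level growth factor = 1.0306 × 1.0628 = 1.09532168
Real growth factor = 1.23247348 / 1.09532168 = 1.12521600
Annualized real rate = 1.12521600^(1/2) − 1 = 6.0762% → 6.076%.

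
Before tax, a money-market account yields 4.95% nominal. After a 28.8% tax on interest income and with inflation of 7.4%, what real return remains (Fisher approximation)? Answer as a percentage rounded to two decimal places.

After-tax nominal return = 4.95% × (1 − 0.288) = 3.5244%.
r ≈ 3.5244% − 7.4% → -3.88%.

-3.88%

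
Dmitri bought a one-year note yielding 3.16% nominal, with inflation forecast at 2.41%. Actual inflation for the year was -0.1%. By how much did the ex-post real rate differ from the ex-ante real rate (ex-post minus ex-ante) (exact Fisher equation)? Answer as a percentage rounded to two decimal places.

2.53%

Ex-ante: (1 + 0.0316)/(1 + 0.0241) − 1 = 0.7324%
Ex-post: (1 + 0.0316)/(1 − 0.0010) − 1 = 3.2633%
Difference (ex-post − ex-ante) = 2.5309% → 2.53%.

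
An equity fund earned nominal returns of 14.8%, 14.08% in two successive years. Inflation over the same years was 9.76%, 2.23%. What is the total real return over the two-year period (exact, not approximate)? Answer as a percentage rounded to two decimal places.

16.72%

Compound the nominal returns: 1.1480 × 1.1408 = 1.309638.
Compound inflation: 1.0976 × 1.0223 = 1.122076.
Deflate: 1.309638 / 1.122076 = 1.167156.
Total real return = 1.167156 − 1 → 16.72%.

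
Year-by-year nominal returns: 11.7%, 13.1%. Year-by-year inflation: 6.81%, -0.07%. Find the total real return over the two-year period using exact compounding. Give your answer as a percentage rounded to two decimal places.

18.36%

Compound the nominal returns: 1.1170 × 1.1310 = 1.263327.
Compound inflation: 1.0681 × 0.9993 = 1.067352.
Deflate: 1.263327 / 1.067352 = 1.183608.
Total real return = 1.183608 − 1 → 18.36%.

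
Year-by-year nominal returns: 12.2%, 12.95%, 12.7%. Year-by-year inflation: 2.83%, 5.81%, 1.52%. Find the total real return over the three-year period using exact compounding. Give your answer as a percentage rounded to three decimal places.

Nominal growth factor = 1.1220 × 1.1295 × 1.1270 = 1.428246
Price-level growth factor = 1.0283 × 1.0581 × 1.0152 = 1.104583
Real growth factor = 1.428246 / 1.104583 = 1.293019
Total real return = 1.293019 − 1 → 29.302%.

29.302%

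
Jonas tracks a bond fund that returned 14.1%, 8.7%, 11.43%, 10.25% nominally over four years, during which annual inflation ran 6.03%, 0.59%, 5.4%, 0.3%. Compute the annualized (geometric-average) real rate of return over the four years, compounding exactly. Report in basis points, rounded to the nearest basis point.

Compound the nominal returns: 1.1410 × 1.0870 × 1.1143 × 1.1025 = 1.52368754.
Compound inflation: 1.0603 × 1.0059 × 1.0540 × 1.0030 = 1.12752223.
Deflate: 1.52368754 / 1.12752223 = 1.35135920.
Annualized real rate = 1.35135920^(1/4) − 1 = 7.8184% → 782 basis points.

782 basis points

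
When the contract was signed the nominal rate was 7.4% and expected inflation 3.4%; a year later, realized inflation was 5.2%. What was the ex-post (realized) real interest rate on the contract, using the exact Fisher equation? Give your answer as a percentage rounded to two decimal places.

2.09%

Ex-post: (1 + 0.0740)/(1 + 0.0520) − 1 = 2.0913%
So the realized real rate is 2.09%.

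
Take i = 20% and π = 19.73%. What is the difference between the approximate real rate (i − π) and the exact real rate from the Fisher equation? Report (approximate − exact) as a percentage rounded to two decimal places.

Approximate: r ≈ 20.000% − 19.730% = 0.2700%
Exact: (1 + 0.2000)/(1 + 0.1973) − 1 = 0.2255%
Error = 0.2700% − 0.2255% = 0.0445% → 0.04%.

0.04%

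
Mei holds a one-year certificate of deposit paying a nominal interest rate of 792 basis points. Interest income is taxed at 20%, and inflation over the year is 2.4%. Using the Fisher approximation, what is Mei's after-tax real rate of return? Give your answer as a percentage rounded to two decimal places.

3.94%

After-tax nominal return = 7.92% × (1 − 0.2) = 6.3360%.
r ≈ 6.3360% − 2.4% → 3.94%.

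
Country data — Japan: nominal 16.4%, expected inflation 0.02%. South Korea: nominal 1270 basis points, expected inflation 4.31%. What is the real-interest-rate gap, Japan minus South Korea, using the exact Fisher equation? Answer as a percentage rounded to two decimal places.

8.33%

Japan: (1 + 0.1640)/(1 + 0.0002) − 1 = 16.3767%
South Korea: (1 + 0.1270)/(1 + 0.0431) − 1 = 8.0433%
Differential = 16.3767% − 8.0433% = 8.3334% → 8.33%.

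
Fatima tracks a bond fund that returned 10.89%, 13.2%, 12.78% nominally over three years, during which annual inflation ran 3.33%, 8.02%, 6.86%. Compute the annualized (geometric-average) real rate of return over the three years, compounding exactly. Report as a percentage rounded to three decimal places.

Compound the nominal returns: 1.1089 × 1.1320 × 1.1278 = 1.41569892.
Compound inflation: 1.0333 × 1.0802 × 1.0686 = 1.19273997.
Deflate: 1.41569892 / 1.19273997 = 1.18693006.
Annualized real rate = 1.18693006^(1/3) − 1 = 5.8786% → 5.879%.

5.879%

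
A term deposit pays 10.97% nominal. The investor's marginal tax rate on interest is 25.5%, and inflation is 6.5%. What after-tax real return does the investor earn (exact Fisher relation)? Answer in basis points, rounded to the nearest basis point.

157 basis points

After-tax nominal return = 10.97% × (1 − 0.255) = 8.17265%.
1 + r = 1.0817265 / 1.06500 = 1.015706
After-tax real rate = 1.015706 − 1 → 157 basis points.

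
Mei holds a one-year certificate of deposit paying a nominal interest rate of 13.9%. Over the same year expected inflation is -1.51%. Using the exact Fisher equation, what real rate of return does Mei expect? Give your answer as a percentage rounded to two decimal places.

1 + r = 1.13900 / 0.98490 = 1.156463
r = 1.156463 − 1 = 15.6463%, i.e. 15.65%.

15.65%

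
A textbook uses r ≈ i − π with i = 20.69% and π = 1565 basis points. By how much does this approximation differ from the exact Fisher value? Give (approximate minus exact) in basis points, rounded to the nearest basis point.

Approximate: r ≈ 20.690% − 15.650% = 5.0400%
Exact: (1 + 0.2069)/(1 + 0.1565) − 1 = 4.3580%
Error = 5.0400% − 4.3580% = 0.6820% → 68 basis points.

68 basis points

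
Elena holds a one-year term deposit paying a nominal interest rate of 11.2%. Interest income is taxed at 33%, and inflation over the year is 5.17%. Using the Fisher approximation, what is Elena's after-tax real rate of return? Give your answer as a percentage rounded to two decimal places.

2.33%

After-tax nominal return = 11.2% × (1 − 0.33) = 7.5040%.
r ≈ 7.5040% − 5.17% → 2.33%.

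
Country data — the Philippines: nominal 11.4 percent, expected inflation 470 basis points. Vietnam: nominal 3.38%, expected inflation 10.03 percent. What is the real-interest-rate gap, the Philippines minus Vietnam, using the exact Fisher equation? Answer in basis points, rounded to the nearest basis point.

1244 basis points

The Philippines: (1 + 0.1140)/(1 + 0.0470) − 1 = 6.3992%
Vietnam: (1 + 0.0338)/(1 + 0.1003) − 1 = -6.0438%
Differential = 6.3992% − (-6.0438%) = 12.4430% → 1244 basis points.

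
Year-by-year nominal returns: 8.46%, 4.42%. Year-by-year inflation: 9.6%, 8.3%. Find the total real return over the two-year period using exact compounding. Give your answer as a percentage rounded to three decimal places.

-4.586%

Nominal growth factor = 1.0846 × 1.0442 = 1.1325393
Price-level growth factor = 1.0960 × 1.0830 = 1.1869680
Real growth factor = 1.1325393 / 1.1869680 = 0.9541448
Total real return = 0.9541448 − 1 → -4.586%.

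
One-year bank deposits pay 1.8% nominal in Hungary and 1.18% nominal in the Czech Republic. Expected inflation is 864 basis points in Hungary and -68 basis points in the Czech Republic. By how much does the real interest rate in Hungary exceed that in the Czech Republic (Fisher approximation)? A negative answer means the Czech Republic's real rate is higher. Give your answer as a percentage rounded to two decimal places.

Hungary: 1.8% − 8.64% = -6.840%
The Czech Republic: 1.18% − (-0.68%) = 1.860%
Differential = -8.700% → -8.70%.

-8.70%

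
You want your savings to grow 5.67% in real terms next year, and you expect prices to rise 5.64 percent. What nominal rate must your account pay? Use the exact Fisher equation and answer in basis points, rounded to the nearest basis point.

(1 + i) = (1 + r)(1 + π) = 1.05670 × 1.05640 = 1.11629788
i = 1.11629788 − 1, so the required nominal rate is 1163 basis points.

1163 basis points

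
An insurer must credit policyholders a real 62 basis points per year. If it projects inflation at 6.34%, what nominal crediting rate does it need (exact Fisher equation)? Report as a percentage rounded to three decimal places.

(1 + i) = (1 + r)(1 + π) = 1.00620 × 1.06340 = 1.06999308
i = 1.06999308 − 1, so the required nominal rate is 6.999%.

6.999%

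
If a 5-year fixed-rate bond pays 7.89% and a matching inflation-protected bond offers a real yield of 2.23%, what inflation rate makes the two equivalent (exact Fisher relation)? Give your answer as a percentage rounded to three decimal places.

5.537%

(1 + π) = (1 + i)/(1 + r) = 1.07890 / 1.02230 = 1.0553654
Break-even inflation = 1.0553654 − 1 → 5.537%.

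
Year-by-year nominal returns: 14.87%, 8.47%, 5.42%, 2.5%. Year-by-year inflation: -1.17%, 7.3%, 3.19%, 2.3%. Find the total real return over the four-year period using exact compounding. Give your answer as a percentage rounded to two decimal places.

Compound the nominal returns: 1.1487 × 1.0847 × 1.0542 × 1.0250 = 1.346366.
Compound inflation: 0.9883 × 1.0730 × 1.0319 × 1.0230 = 1.119442.
Deflate: 1.346366 / 1.119442 = 1.202711.
Total real return = 1.202711 − 1 → 20.27%.

20.27%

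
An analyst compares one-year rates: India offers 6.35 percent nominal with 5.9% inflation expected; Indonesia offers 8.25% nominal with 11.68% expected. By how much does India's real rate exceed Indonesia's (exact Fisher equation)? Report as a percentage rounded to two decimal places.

India: (1 + 0.0635)/(1 + 0.0590) − 1 = 0.4249%
Indonesia: (1 + 0.0825)/(1 + 0.1168) − 1 = -3.0713%
Differential = 0.4249% − (-3.0713%) = 3.4962% → 3.50%.

3.50%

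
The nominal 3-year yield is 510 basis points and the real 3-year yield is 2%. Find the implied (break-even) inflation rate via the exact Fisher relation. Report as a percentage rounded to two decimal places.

(1 + π) = (1 + i)/(1 + r) = 1.05100 / 1.02000 = 1.030392
Break-even inflation = 1.030392 − 1 → 3.04%.

3.04%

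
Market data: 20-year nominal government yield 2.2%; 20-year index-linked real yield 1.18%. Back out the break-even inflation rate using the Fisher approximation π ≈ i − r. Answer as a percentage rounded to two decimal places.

1.02%

π ≈ i − r = 2.2% − 1.18% → 1.02%.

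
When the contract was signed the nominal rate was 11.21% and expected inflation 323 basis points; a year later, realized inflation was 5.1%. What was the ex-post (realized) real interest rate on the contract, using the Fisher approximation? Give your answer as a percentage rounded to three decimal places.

Ex-post: 11.21% − 5.1% = 6.110%
So the realized real rate is 6.110%.

6.110%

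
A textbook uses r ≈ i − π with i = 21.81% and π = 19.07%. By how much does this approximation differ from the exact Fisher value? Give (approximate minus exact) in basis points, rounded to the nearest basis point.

44 basis points

Approximate: r ≈ 21.810% − 19.070% = 2.7400%
Exact: (1 + 0.2181)/(1 + 0.1907) − 1 = 2.3012%
Error = 2.7400% − 2.3012% = 0.4388% → 44 basis points.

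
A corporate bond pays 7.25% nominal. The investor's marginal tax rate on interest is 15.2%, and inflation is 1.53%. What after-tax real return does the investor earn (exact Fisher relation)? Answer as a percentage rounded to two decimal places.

4.55%

After-tax nominal return = 7.25% × (1 − 0.152) = 6.1480%.
1 + r = 1.06148 / 1.01530 = 1.045484
After-tax real rate = 1.045484 − 1 → 4.55%.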